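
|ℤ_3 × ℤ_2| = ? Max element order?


|ℤ_3 × ℤ_2| = 3 × 2 = 6
Max element order = lcm(3,2) = 6
Cyclic? Yes (gcd=1)

|ℤ_3×ℤ_2| = 6, max element order = 6


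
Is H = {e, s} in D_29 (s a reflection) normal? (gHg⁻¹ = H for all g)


H = {e, s} in D_29 (s a reflection)
r·s·r⁻¹ = sr⁻² ≠ s for n ≥ 3, so {e, s} is not closed under conjugation

No, not a normal subgroup


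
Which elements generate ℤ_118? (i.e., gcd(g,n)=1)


g generates ℤ_n iff gcd(g,n) = 1
Prime factors of 118: 2, 59
Generators are g ∈ {1,...,117} not divisible by any of these primes.
Generators: {1, 3, 5, 7, 9, 11, 13, 15, 17, 19, 21, 23, 25, 27, 29, 31, 33, 35, 37, 39, 41, 43, 45, 47, 49, 51, 53, 55, 57, 61, 63, 65, 67, 69, 71, 73, 75, 77, 79, 81, 83, 85, 87, 89, 91, 93, 95, 97, 99, 101, 103, 105, 107, 109, 111, 113, 115, 117}
Number of generators = φ(118) = 58

Generators of ℤ_118 = {1, 3, 5, 7, 9, 11, 13, 15, 17, 19, 21, 23, 25, 27, 29, 31, 33, 35, 37, 39, 41, 43, 45, 47, 49, 51, 53, 55, 57, 61, 63, 65, 67, 69, 71, 73, 75, 77, 79, 81, 83, 85, 87, 89, 91, 93, 95, 97, 99, 101, 103, 105, 107, 109, 111, 113, 115, 117}


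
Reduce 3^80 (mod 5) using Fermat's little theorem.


Fermat's little theorem: if p is prime and gcd(a,p)=1, then a^(p-1) ≡ 1 (mod p)
p = 5 is prime, gcd(3,5) = 1
Reduce exponent: 80 mod 4 = 0
So 3^80 ≡ 3^0 (mod 5)
3^0 = 1

3^80 ≡ 1 (mod 5)


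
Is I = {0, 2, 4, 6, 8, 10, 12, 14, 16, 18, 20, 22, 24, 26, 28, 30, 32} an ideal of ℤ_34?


Check ideal conditions for I = {0, 2, 4, 6, 8, 10, 12, 14, 16, 18, 20, 22, 24, 26, 28, 30, 32} in ℤ_34:
(1) I is an additive subgroup? Yes
(2) For r ∈ ℤ_34 and a ∈ I: r·a ∈ I? Yes

Yes, I is an ideal of ℤ_34


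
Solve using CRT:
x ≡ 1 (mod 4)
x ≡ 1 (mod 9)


m₁ = 4, m₂ = 9, gcd = 1, so CRT applies. M = m₁·m₂ = 36
Let M₁ = M/m₁ = 9, M₂ = M/m₂ = 4
Find y₁ ≡ M₁⁻¹ (mod m₁): 9⁻¹ ≡ 1 (mod 4)
Find y₂ ≡ M₂⁻¹ (mod m₂): 4⁻¹ ≡ 7 (mod 9)
x = a₁·M₁·y₁ + a₂·M₂·y₂ = 1·9·1 + 1·4·7 = 37
Reduce mod 36: x ≡ 1
Check: 1 mod 4 = 1 ✓, 1 mod 9 = 1 ✓

x ≡ 1 (mod 36)


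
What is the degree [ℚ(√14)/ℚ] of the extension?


√14 has minimal polynomial x² - 14 (irreducible over ℚ since 14 is squarefree)

[ℚ(√14)/ℚ] = 2


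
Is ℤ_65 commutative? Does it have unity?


ℤ_65 is a commutative ring with unity 1; 65 = 5×13 is composite, so 5·13 ≡ 0 gives zero divisors (not an integral domain)
Commutative: Yes
Integral domain: No
Has unity: Yes

ℤ_65: Commutative=Yes, Unity=Yes


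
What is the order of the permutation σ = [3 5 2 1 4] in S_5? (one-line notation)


Cycle decomposition: (1 3 2 5 4)
Cycle lengths: 5
Order = lcm(5) = 5

ord(σ) = 5


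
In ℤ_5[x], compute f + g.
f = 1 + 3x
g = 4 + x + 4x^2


Add coefficients mod 5:
x^0: 1 + 4 = 0 (mod 5)
x^1: 3 + 1 = 4 (mod 5)
x^2: 0 + 4 = 4 (mod 5)
Result: 4x + 4x^2

f + g = 4x + 4x^2


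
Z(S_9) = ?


Z(G) = {g ∈ G | gx = xg for all x ∈ G}
S_n is non-abelian for n ≥ 3; Z(S_9) is trivial

Z(S_9) = {e}


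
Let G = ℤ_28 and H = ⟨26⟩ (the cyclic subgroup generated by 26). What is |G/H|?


|⟨26⟩| = n / gcd(26, 28) = 28 / 2 = 14
H is normal (ℤ_28 is abelian).
|G/H| = |G| / |H| = 28 / 14 = 2

|G/H| = 2


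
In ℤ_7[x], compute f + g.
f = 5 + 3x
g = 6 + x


Add coefficients mod 7:
x^0: 5 + 6 = 4 (mod 7)
x^1: 3 + 1 = 4 (mod 7)
Result: 4 + 4x

f + g = 4 + 4x


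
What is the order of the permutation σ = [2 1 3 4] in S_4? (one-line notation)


Cycle decomposition: (1 2)
Cycle lengths: 2
Order = lcm(2) = 2

ord(σ) = 2


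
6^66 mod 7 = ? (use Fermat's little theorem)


Fermat's little theorem: if p is prime and gcd(a,p)=1, then a^(p-1) ≡ 1 (mod p)
p = 7 is prime, gcd(6,7) = 1
Reduce exponent: 66 mod 6 = 0
So 6^66 ≡ 6^0 (mod 7)
6^0 = 1

6^66 ≡ 1 (mod 7)


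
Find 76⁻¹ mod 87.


Use the extended Euclidean algorithm to write 1 = 76·s + 87·t; then s mod 87 is the inverse.
Euclidean algorithm:
  76 = 0·87 + 76
  87 = 1·76 + 11
  76 = 6·11 + 10
  11 = 1·10 + 1
  10 = 10·1 + 0
gcd(76,87) = 1
Back-substitution gives: 76·(-8) + 87·(7) = 1
So 76⁻¹ ≡ -8 ≡ 79 (mod 87)
Check: 76 × 79 = 6004 ≡ 1 (mod 87) ✓

76⁻¹ ≡ 79 (mod 87)


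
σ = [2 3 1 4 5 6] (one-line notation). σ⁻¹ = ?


To find σ⁻¹, swap domain and range:
σ(1) = 2 → σ⁻¹(2) = 1
σ(2) = 3 → σ⁻¹(3) = 2
σ(3) = 1 → σ⁻¹(1) = 3
σ(4) = 4 → σ⁻¹(4) = 4
σ(5) = 5 → σ⁻¹(5) = 5
σ(6) = 6 → σ⁻¹(6) = 6

σ⁻¹ = [3 1 2 4 5 6]


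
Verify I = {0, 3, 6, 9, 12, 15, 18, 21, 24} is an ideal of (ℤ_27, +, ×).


Check ideal conditions for I = {0, 3, 6, 9, 12, 15, 18, 21, 24} in ℤ_27:
(1) I is an additive subgroup? Yes
(2) For r ∈ ℤ_27 and a ∈ I: r·a ∈ I? Yes

Yes, I is an ideal of ℤ_27


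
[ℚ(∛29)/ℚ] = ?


∛29 has minimal polynomial x³ - 29 (irreducible over ℚ since 29 is not a perfect cube)

[ℚ(∛29)/ℚ] = 3


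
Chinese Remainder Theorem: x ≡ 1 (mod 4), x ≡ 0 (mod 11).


m₁ = 4, m₂ = 11, gcd = 1, so CRT applies. M = m₁·m₂ = 44
Let M₁ = M/m₁ = 11, M₂ = M/m₂ = 4
Find y₁ ≡ M₁⁻¹ (mod m₁): 11⁻¹ ≡ 3 (mod 4)
Find y₂ ≡ M₂⁻¹ (mod m₂): 4⁻¹ ≡ 3 (mod 11)
x = a₁·M₁·y₁ + a₂·M₂·y₂ = 1·11·3 + 0·4·3 = 33
Reduce mod 44: x ≡ 33
Check: 33 mod 4 = 1 ✓, 33 mod 11 = 0 ✓

x ≡ 33 (mod 44)


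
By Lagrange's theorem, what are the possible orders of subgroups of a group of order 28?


Lagrange's theorem: |H| divides |G|
|G| = 28
Divisors of 28: 1, 2, 4, 7, 14, 28

Possible subgroup orders: {1, 2, 4, 7, 14, 28}


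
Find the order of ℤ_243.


ℤ_n has n elements.

|ℤ_243| = 243


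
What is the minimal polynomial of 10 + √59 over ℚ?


Let α = 10 + √59. Then α - 10 = √59, so (α - 10)² = 59, giving α² - 20α + 41 = 0. Degree 2 and α ∉ ℚ, so this is the minimal polynomial.

Minimal polynomial: x² - 20x + 41


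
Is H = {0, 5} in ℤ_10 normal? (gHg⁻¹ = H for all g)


H = {0, 5} in ℤ_10
ℤ_10 is abelian; every subgroup of an abelian group is normal

Yes, normal subgroup


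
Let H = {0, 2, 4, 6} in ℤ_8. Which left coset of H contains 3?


3 + H = {3 + h (mod 8) : h ∈ H}
3+0=3, 3+2=5, 3+4=7, 3+6=1
3 + H = {1, 3, 5, 7} = 1 + H

3 + H = {1, 3, 5, 7}


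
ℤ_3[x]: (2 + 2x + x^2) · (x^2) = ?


Expand and collect like terms; reduce coefficients mod 3:
x^0: 2·0 = 0 ≡ 0 (mod 3)
x^1: 2·0 + 2·0 = 0 ≡ 0 (mod 3)
x^2: 2·1 + 2·0 + 1·0 = 2 ≡ 2 (mod 3)
x^3: 2·1 + 1·0 = 2 ≡ 2 (mod 3)
x^4: 1·1 = 1 ≡ 1 (mod 3)
Result: 2x^2 + 2x^3 + x^4

f · g = 2x^2 + 2x^3 + x^4


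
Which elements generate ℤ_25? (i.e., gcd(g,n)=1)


g generates ℤ_n iff gcd(g,n) = 1
Prime factors of 25: 5
Generators are g ∈ {1,...,24} not divisible by any of these primes.
Generators: {1, 2, 3, 4, 6, 7, 8, 9, 11, 12, 13, 14, 16, 17, 18, 19, 21, 22, 23, 24}
Number of generators = φ(25) = 20

Generators of ℤ_25 = {1, 2, 3, 4, 6, 7, 8, 9, 11, 12, 13, 14, 16, 17, 18, 19, 21, 22, 23, 24}


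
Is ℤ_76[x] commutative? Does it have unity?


ℤ_76 has zero divisors (2·38 ≡ 0), and these lift to constant zero divisors in ℤ_76[x]; so not an integral domain
Commutative: Yes
Integral domain: No
Has unity: Yes

ℤ_76[x]: Commutative=Yes, Unity=Yes


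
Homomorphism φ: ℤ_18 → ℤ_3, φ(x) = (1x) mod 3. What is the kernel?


Kernel = preimage of identity
ker(φ) = {x ∈ ℤ_18 : 1x ≡ 0 (mod 3)}. Since 3 | 18, φ is well-defined. The kernel is the cyclic subgroup ⟨3⟩ of ℤ_18 (order 6), i.e. {0, 3, 6, 9, 12, 15}

ker(φ) = {0, 3, 6, 9, 12, 15}


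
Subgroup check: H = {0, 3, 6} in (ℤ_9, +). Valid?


Subgroup test for H = {0, 3, 6} in (ℤ_9, +):
(1) 0 ∈ H? Yes
(2) Closure: for all a,b ∈ H, (a+b) mod 9 ∈ H? Yes
(3) Inverses: for all a ∈ H, -a mod 9 ∈ H? Yes

Yes, H is a subgroup of ℤ_9


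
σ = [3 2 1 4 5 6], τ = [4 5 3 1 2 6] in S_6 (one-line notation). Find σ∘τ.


σ∘τ: apply τ first, then σ
1 →τ 4 →σ 4
2 →τ 5 →σ 5
3 →τ 3 →σ 1
4 →τ 1 →σ 3
5 →τ 2 →σ 2
6 →τ 6 →σ 6

σ∘τ = [4 5 1 3 2 6]


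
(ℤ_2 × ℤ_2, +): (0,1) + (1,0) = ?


Operation: componentwise addition mod (2, 2)
(0,1) + (1,0) = ((a₁+b₁) mod 2, (a₂+b₂) mod 2) with a = (0,1), b = (1,0)

(0,1) + (1,0) = (1,1)


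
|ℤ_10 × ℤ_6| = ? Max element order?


|ℤ_10 × ℤ_6| = 10 × 6 = 60
Max element order = lcm(10,6) = 30
Cyclic? No (gcd=2)

|ℤ_10×ℤ_6| = 60, max element order = 30


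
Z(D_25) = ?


Z(G) = {g ∈ G | gx = xg for all x ∈ G}
For odd n, Z(D_n) = {e}: no nontrivial rotation commutes with all reflections

Z(D_25) = {e}


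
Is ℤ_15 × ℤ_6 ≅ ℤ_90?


Comparing ℤ_15 × ℤ_6 and ℤ_90:
gcd(15,6) = 3 ≠ 1. Max element order in ℤ_15×ℤ_6 is lcm(15,6) = 30 < 90, so it has no element of order 90

No, ℤ_15 × ℤ_6 ≇ ℤ_90


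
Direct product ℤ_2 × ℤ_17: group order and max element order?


|ℤ_2 × ℤ_17| = 2 × 17 = 34
Max element order = lcm(2,17) = 34
Cyclic? Yes (gcd=1)

|ℤ_2×ℤ_17| = 34, max element order = 34


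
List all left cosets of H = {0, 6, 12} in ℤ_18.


H = {0, 6, 12}, |H| = 3
Number of cosets = |G|/|H| = 18/3 = 6
0 + H = {0, 6, 12}
1 + H = {1, 7, 13}
2 + H = {2, 8, 14}
3 + H = {3, 9, 15}
4 + H = {4, 10, 16}
5 + H = {5, 11, 17}

Cosets: 0+H={0,6,12}; 1+H={1,7,13}; 2+H={2,8,14}; 3+H={3,9,15}; 4+H={4,10,16}; 5+H={5,11,17}


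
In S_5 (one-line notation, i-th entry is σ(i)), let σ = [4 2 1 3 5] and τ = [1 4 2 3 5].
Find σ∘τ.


σ∘τ: apply τ first, then σ
1 →τ 1 →σ 4
2 →τ 4 →σ 3
3 →τ 2 →σ 2
4 →τ 3 →σ 1
5 →τ 5 →σ 5

σ∘τ = [4 3 2 1 5]


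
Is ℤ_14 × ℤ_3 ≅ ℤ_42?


Comparing ℤ_14 × ℤ_3 and ℤ_42:
gcd(14,3) = 1, so ℤ_14 × ℤ_3 ≅ ℤ_42 (CRT)

Yes, ℤ_14 × ℤ_3 ≅ ℤ_42


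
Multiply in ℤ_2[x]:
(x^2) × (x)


Expand and collect like terms; reduce coefficients mod 2:
x^0: 0·0 = 0 ≡ 0 (mod 2)
x^1: 0·1 + 0·0 = 0 ≡ 0 (mod 2)
x^2: 0·1 + 1·0 = 0 ≡ 0 (mod 2)
x^3: 1·1 = 1 ≡ 1 (mod 2)
Result: x^3

f · g = x^3


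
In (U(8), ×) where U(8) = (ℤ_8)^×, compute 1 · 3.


Operation: multiplication mod 8
1 · 3 = (a × b) mod 8 with a = 1, b = 3

1 · 3 = 3


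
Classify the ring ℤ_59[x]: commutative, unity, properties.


ℤ_59 is a field (n prime), so ℤ_59[x] is a commutative integral domain with unity
Commutative: Yes
Integral domain: Yes
Has unity: Yes

ℤ_59[x]: Commutative=Yes, Unity=Yes


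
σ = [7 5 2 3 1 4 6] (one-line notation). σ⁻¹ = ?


To find σ⁻¹, swap domain and range:
σ(1) = 7 → σ⁻¹(7) = 1
σ(2) = 5 → σ⁻¹(5) = 2
σ(3) = 2 → σ⁻¹(2) = 3
σ(4) = 3 → σ⁻¹(3) = 4
σ(5) = 1 → σ⁻¹(1) = 5
σ(6) = 4 → σ⁻¹(4) = 6
σ(7) = 6 → σ⁻¹(6) = 7

σ⁻¹ = [5 3 4 6 2 7 1]


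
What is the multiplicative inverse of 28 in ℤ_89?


Use the extended Euclidean algorithm to write 1 = 28·s + 89·t; then s mod 89 is the inverse.
Euclidean algorithm:
  28 = 0·89 + 28
  89 = 3·28 + 5
  28 = 5·5 + 3
  5 = 1·3 + 2
  3 = 1·2 + 1
  2 = 2·1 + 0
gcd(28,89) = 1
Back-substitution gives: 28·(35) + 89·(-11) = 1
So 28⁻¹ ≡ 35 ≡ 35 (mod 89)
Check: 28 × 35 = 980 ≡ 1 (mod 89) ✓

28⁻¹ ≡ 35 (mod 89)


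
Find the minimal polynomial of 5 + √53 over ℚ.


Let α = 5 + √53. Then α - 5 = √53, so (α - 5)² = 53, giving α² - 10α - 28 = 0. Degree 2 and α ∉ ℚ, so this is the minimal polynomial.

Minimal polynomial: x² - 10x - 28


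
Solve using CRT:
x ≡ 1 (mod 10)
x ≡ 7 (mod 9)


m₁ = 10, m₂ = 9, gcd = 1, so CRT applies. M = m₁·m₂ = 90
Let M₁ = M/m₁ = 9, M₂ = M/m₂ = 10
Find y₁ ≡ M₁⁻¹ (mod m₁): 9⁻¹ ≡ 9 (mod 10)
Find y₂ ≡ M₂⁻¹ (mod m₂): 10⁻¹ ≡ 1 (mod 9)
x = a₁·M₁·y₁ + a₂·M₂·y₂ = 1·9·9 + 7·10·1 = 151
Reduce mod 90: x ≡ 61
Check: 61 mod 10 = 1 ✓, 61 mod 9 = 7 ✓

x ≡ 61 (mod 90)


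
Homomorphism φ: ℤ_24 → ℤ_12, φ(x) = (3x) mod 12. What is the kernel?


Kernel = preimage of identity
ker(φ) = {x ∈ ℤ_24 : 3x ≡ 0 (mod 12)}. Since 12 | 24, φ is well-defined. The kernel is the cyclic subgroup ⟨4⟩ of ℤ_24 (order 6), i.e. {0, 4, 8, 12, 16, 20}

ker(φ) = {0, 4, 8, 12, 16, 20}


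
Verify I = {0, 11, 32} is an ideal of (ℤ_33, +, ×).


Check ideal conditions for I = {0, 11, 32} in ℤ_33:
(1) I is an additive subgroup? No
(2) For r ∈ ℤ_33 and a ∈ I: r·a ∈ I? No  [counterexample: r=2, a=11, r·a mod 33 = 22 ∉ I]

No, I is not an ideal of ℤ_33


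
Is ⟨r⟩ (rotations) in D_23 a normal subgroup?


H = ⟨r⟩ (rotations) in D_23
The rotation subgroup ⟨r⟩ has index 2 in D_23, so it is normal

Yes, normal subgroup


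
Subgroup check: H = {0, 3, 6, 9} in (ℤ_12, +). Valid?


Subgroup test for H = {0, 3, 6, 9} in (ℤ_12, +):
(1) 0 ∈ H? Yes
(2) Closure: for all a,b ∈ H, (a+b) mod 12 ∈ H? Yes
(3) Inverses: for all a ∈ H, -a mod 12 ∈ H? Yes

Yes, H is a subgroup of ℤ_12


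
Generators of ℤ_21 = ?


g generates ℤ_n iff gcd(g,n) = 1
Prime factors of 21: 3, 7
Generators are g ∈ {1,...,20} not divisible by any of these primes.
Generators: {1, 2, 4, 5, 8, 10, 11, 13, 16, 17, 19, 20}
Number of generators = φ(21) = 12

Generators of ℤ_21 = {1, 2, 4, 5, 8, 10, 11, 13, 16, 17, 19, 20}


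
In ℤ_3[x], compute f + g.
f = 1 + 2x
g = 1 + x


Add coefficients mod 3:
x^0: 1 + 1 = 2 (mod 3)
x^1: 2 + 1 = 0 (mod 3)
Result: 2

f + g = 2


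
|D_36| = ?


|D_n| = 2n (n rotations and n reflections)
|D_36| = 2×36 = 72

|D_36| = 72


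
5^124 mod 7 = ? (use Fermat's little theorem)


Fermat's little theorem: if p is prime and gcd(a,p)=1, then a^(p-1) ≡ 1 (mod p)
p = 7 is prime, gcd(5,7) = 1
Reduce exponent: 124 mod 6 = 4
So 5^124 ≡ 5^4 (mod 7)
5^4 mod 7 = 2

5^124 ≡ 2 (mod 7)


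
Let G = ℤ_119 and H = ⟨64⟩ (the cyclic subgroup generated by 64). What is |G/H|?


|⟨64⟩| = n / gcd(64, 119) = 119 / 1 = 119
H is normal (ℤ_119 is abelian).
|G/H| = |G| / |H| = 119 / 119 = 1

|G/H| = 1


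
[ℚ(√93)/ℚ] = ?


√93 has minimal polynomial x² - 93 (irreducible over ℚ since 93 is squarefree)

[ℚ(√93)/ℚ] = 2


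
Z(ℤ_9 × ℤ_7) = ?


Z(G) = {g ∈ G | gx = xg for all x ∈ G}
Direct product of abelian groups is abelian, so Z(G) = G

Z(ℤ_9 × ℤ_7) = ℤ_9 × ℤ_7


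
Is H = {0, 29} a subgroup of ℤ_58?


Subgroup test for H = {0, 29} in (ℤ_58, +):
(1) 0 ∈ H? Yes
(2) Closure: for all a,b ∈ H, (a+b) mod 58 ∈ H? Yes
(3) Inverses: for all a ∈ H, -a mod 58 ∈ H? Yes

Yes, H is a subgroup of ℤ_58


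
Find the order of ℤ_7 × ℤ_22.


|A × B| = |A| · |B|
|ℤ_7 × ℤ_22| = 7 × 22 = 154

|ℤ_7 × ℤ_22| = 154


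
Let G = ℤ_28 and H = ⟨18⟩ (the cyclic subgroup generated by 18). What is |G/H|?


|⟨18⟩| = n / gcd(18, 28) = 28 / 2 = 14
H is normal (ℤ_28 is abelian).
|G/H| = |G| / |H| = 28 / 14 = 2

|G/H| = 2


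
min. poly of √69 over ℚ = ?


√69 satisfies x² - 69 = 0, irreducible over ℚ since 69 is squarefree

Minimal polynomial: x² - 69


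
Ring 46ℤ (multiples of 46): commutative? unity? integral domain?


46ℤ is a commutative ring under +,× but has no multiplicative identity (1 ∉ 46ℤ); it has no zero divisors, but without unity it is not an integral domain
Commutative: Yes
Integral domain: No
Has unity: No

46ℤ (multiples of 46): Commutative=Yes, Unity=No


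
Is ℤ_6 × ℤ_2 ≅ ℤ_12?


Comparing ℤ_6 × ℤ_2 and ℤ_12:
gcd(6,2) = 2 ≠ 1. Max element order in ℤ_6×ℤ_2 is lcm(6,2) = 6 < 12, so it has no element of order 12

No, ℤ_6 × ℤ_2 ≇ ℤ_12


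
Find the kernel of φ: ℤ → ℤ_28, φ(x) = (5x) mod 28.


Kernel = preimage of identity
ker(φ) = {x ∈ ℤ : 5x ≡ 0 (mod 28)}. gcd(5,28) = 1, so 5x ≡ 0 (mod 28) ⟺ x ≡ 0 (mod 28/1 = 28). Hence ker(φ) = 28ℤ

ker(φ) = 28ℤ


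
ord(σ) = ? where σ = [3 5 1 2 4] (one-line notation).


Cycle decomposition: (1 3) (2 5 4)
Cycle lengths: 2, 3
Order = lcm(2, 3) = 6

ord(σ) = 6


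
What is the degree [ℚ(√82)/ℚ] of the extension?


√82 has minimal polynomial x² - 82 (irreducible over ℚ since 82 is squarefree)

[ℚ(√82)/ℚ] = 2


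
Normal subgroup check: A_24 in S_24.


H = A_24 in S_24
A_24 has index 2 in S_24, and every subgroup of index 2 is normal

Yes, normal subgroup


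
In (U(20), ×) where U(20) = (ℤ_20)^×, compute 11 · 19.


Operation: multiplication mod 20
11 · 19 = (a × b) mod 20 with a = 11, b = 19

11 · 19 = 9


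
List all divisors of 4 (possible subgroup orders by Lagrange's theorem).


Lagrange's theorem: |H| divides |G|
|G| = 4
Divisors of 4: 1, 2, 4

Possible subgroup orders: {1, 2, 4}


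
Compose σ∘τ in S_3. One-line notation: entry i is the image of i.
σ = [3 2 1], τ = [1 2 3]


σ∘τ: apply τ first, then σ
1 →τ 1 →σ 3
2 →τ 2 →σ 2
3 →τ 3 →σ 1

σ∘τ = [3 2 1]


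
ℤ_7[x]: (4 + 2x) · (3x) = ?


Expand and collect like terms; reduce coefficients mod 7:
x^0: 4·0 = 0 ≡ 0 (mod 7)
x^1: 4·3 + 2·0 = 12 ≡ 5 (mod 7)
x^2: 2·3 = 6 ≡ 6 (mod 7)
Result: 5x + 6x^2

f · g = 5x + 6x^2


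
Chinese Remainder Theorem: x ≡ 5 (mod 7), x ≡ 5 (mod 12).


m₁ = 7, m₂ = 12, gcd = 1, so CRT applies. M = m₁·m₂ = 84
Let M₁ = M/m₁ = 12, M₂ = M/m₂ = 7
Find y₁ ≡ M₁⁻¹ (mod m₁): 12⁻¹ ≡ 3 (mod 7)
Find y₂ ≡ M₂⁻¹ (mod m₂): 7⁻¹ ≡ 7 (mod 12)
x = a₁·M₁·y₁ + a₂·M₂·y₂ = 5·12·3 + 5·7·7 = 425
Reduce mod 84: x ≡ 5
Check: 5 mod 7 = 5 ✓, 5 mod 12 = 5 ✓

x ≡ 5 (mod 84)


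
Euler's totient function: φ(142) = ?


Factor n: 142 = 2 × 71
φ(n) = n · ∏(1 - 1/p) over distinct primes p | n
φ(142) = 142 · (1 - 1/2) · (1 - 1/71) = 70

φ(142) = 70


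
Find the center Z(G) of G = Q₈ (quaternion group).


Z(G) = {g ∈ G | gx = xg for all x ∈ G}
In Q₈ = {±1, ±i, ±j, ±k}, only ±1 commute with every element

Z(Q₈ (quaternion group)) = {1, -1}


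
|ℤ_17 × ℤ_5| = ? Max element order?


|ℤ_17 × ℤ_5| = 17 × 5 = 85
Max element order = lcm(17,5) = 85
Cyclic? Yes (gcd=1)

|ℤ_17×ℤ_5| = 85, max element order = 85


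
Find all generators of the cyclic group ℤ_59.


g generates ℤ_n iff gcd(g,n) = 1
Prime factors of 59: 59
Generators are g ∈ {1,...,58} not divisible by any of these primes.
Generators: {1, 2, 3, 4, 5, 6, 7, 8, 9, 10, 11, 12, 13, 14, 15, 16, 17, 18, 19, 20, 21, 22, 23, 24, 25, 26, 27, 28, 29, 30, 31, 32, 33, 34, 35, 36, 37, 38, 39, 40, 41, 42, 43, 44, 45, 46, 47, 48, 49, 50, 51, 52, 53, 54, 55, 56, 57, 58}
Number of generators = φ(59) = 58

Generators of ℤ_59 = {1, 2, 3, 4, 5, 6, 7, 8, 9, 10, 11, 12, 13, 14, 15, 16, 17, 18, 19, 20, 21, 22, 23, 24, 25, 26, 27, 28, 29, 30, 31, 32, 33, 34, 35, 36, 37, 38, 39, 40, 41, 42, 43, 44, 45, 46, 47, 48, 49, 50, 51, 52, 53, 54, 55, 56, 57, 58}


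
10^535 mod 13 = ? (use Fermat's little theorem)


Fermat's little theorem: if p is prime and gcd(a,p)=1, then a^(p-1) ≡ 1 (mod p)
p = 13 is prime, gcd(10,13) = 1
Reduce exponent: 535 mod 12 = 7
So 10^535 ≡ 10^7 (mod 13)
10^7 mod 13 = 10

10^535 ≡ 10 (mod 13)


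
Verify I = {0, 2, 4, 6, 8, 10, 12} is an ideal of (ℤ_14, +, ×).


Check ideal conditions for I = {0, 2, 4, 6, 8, 10, 12} in ℤ_14:
(1) I is an additive subgroup? Yes
(2) For r ∈ ℤ_14 and a ∈ I: r·a ∈ I? Yes

Yes, I is an ideal of ℤ_14


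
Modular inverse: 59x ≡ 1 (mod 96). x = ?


Use the extended Euclidean algorithm to write 1 = 59·s + 96·t; then s mod 96 is the inverse.
Euclidean algorithm:
  59 = 0·96 + 59
  96 = 1·59 + 37
  59 = 1·37 + 22
  37 = 1·22 + 15
  22 = 1·15 + 7
  15 = 2·7 + 1
  7 = 7·1 + 0
gcd(59,96) = 1
Back-substitution gives: 59·(-13) + 96·(8) = 1
So 59⁻¹ ≡ -13 ≡ 83 (mod 96)
Check: 59 × 83 = 4897 ≡ 1 (mod 96) ✓

59⁻¹ ≡ 83 (mod 96)


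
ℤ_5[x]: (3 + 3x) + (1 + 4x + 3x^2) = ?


Add coefficients mod 5:
x^0: 3 + 1 = 4 (mod 5)
x^1: 3 + 4 = 2 (mod 5)
x^2: 0 + 3 = 3 (mod 5)
Result: 4 + 2x + 3x^2

f + g = 4 + 2x + 3x^2


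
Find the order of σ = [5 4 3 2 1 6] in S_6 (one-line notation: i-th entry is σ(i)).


Cycle decomposition: (1 5) (2 4)
Cycle lengths: 2, 2
Order = lcm(2, 2) = 2

ord(σ) = 2


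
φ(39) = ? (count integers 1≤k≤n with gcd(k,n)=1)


Factor n: 39 = 3 × 13
φ(n) = n · ∏(1 - 1/p) over distinct primes p | n
φ(39) = 39 · (1 - 1/3) · (1 - 1/13) = 24

φ(39) = 24


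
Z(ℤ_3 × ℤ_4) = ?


Z(G) = {g ∈ G | gx = xg for all x ∈ G}
Direct product of abelian groups is abelian, so Z(G) = G

Z(ℤ_3 × ℤ_4) = ℤ_3 × ℤ_4


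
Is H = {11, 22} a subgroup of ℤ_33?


Subgroup test for H = {11, 22} in (ℤ_33, +):
(1) 0 ∈ H? No
(2) Closure: for all a,b ∈ H, (a+b) mod 33 ∈ H? No  [counterexample: 11 + 22 = 0 ∉ H]
(3) Inverses: for all a ∈ H, -a mod 33 ∈ H? Yes

No, H is not a subgroup of ℤ_33


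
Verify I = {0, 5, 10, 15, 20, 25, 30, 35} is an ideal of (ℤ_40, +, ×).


Check ideal conditions for I = {0, 5, 10, 15, 20, 25, 30, 35} in ℤ_40:
(1) I is an additive subgroup? Yes
(2) For r ∈ ℤ_40 and a ∈ I: r·a ∈ I? Yes

Yes, I is an ideal of ℤ_40


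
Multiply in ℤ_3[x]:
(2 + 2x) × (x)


Expand and collect like terms; reduce coefficients mod 3:
x^0: 2·0 = 0 ≡ 0 (mod 3)
x^1: 2·1 + 2·0 = 2 ≡ 2 (mod 3)
x^2: 2·1 = 2 ≡ 2 (mod 3)
Result: 2x + 2x^2

f · g = 2x + 2x^2


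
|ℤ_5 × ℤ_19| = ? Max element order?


|ℤ_5 × ℤ_19| = 5 × 19 = 95
Max element order = lcm(5,19) = 95
Cyclic? Yes (gcd=1)

|ℤ_5×ℤ_19| = 95, max element order = 95


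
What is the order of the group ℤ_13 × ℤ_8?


|A × B| = |A| · |B|
|ℤ_13 × ℤ_8| = 13 × 8 = 104

|ℤ_13 × ℤ_8| = 104


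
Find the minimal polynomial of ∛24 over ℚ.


∛24 satisfies x³ - 24 = 0, irreducible over ℚ (no rational root; 24 is not a perfect cube)

Minimal polynomial: x³ - 24


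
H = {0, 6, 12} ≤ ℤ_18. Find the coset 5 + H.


5 + H = {5 + h (mod 18) : h ∈ H}
5+0=5, 5+6=11, 5+12=17

5 + H = {5, 11, 17}


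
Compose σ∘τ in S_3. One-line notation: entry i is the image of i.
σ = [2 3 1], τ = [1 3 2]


σ∘τ: apply τ first, then σ
1 →τ 1 →σ 2
2 →τ 3 →σ 1
3 →τ 2 →σ 3

σ∘τ = [2 1 3]


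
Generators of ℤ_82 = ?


g generates ℤ_n iff gcd(g,n) = 1
Prime factors of 82: 2, 41
Generators are g ∈ {1,...,81} not divisible by any of these primes.
Generators: {1, 3, 5, 7, 9, 11, 13, 15, 17, 19, 21, 23, 25, 27, 29, 31, 33, 35, 37, 39, 43, 45, 47, 49, 51, 53, 55, 57, 59, 61, 63, 65, 67, 69, 71, 73, 75, 77, 79, 81}
Number of generators = φ(82) = 40

Generators of ℤ_82 = {1, 3, 5, 7, 9, 11, 13, 15, 17, 19, 21, 23, 25, 27, 29, 31, 33, 35, 37, 39, 43, 45, 47, 49, 51, 53, 55, 57, 59, 61, 63, 65, 67, 69, 71, 73, 75, 77, 79, 81}


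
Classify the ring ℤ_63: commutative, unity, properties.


ℤ_63 is a commutative ring with unity 1; 63 = 3×21 is composite, so 3·21 ≡ 0 gives zero divisors (not an integral domain)
Commutative: Yes
Integral domain: No
Has unity: Yes

ℤ_63: Commutative=Yes, Unity=Yes


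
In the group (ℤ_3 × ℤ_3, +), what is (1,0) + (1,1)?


Operation: componentwise addition mod (3, 3)
(1,0) + (1,1) = ((a₁+b₁) mod 3, (a₂+b₂) mod 3) with a = (1,0), b = (1,1)

(1,0) + (1,1) = (2,1)


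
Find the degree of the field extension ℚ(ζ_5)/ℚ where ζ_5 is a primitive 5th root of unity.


[ℚ(ζ_n):ℚ] = deg Φ_n(x) = φ(n). Here φ(5) = 4

[ℚ(ζ_5)/ℚ where ζ_5 is a primitive 5th root of unity] = 4


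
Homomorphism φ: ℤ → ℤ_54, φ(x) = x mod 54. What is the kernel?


Kernel = preimage of identity
ker(φ) = {x ∈ ℤ : x ≡ 0 (mod 54)} = 54ℤ = {0, ±54, ±108, ...}

ker(φ) = 54ℤ


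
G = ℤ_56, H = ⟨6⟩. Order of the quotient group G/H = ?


|⟨6⟩| = n / gcd(6, 56) = 56 / 2 = 28
H is normal (ℤ_56 is abelian).
|G/H| = |G| / |H| = 56 / 28 = 2

|G/H| = 2


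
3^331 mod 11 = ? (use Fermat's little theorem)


Fermat's little theorem: if p is prime and gcd(a,p)=1, then a^(p-1) ≡ 1 (mod p)
p = 11 is prime, gcd(3,11) = 1
Reduce exponent: 331 mod 10 = 1
So 3^331 ≡ 3^1 (mod 11)
3^1 mod 11 = 3

3^331 ≡ 3 (mod 11)


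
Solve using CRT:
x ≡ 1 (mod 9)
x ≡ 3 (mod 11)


m₁ = 9, m₂ = 11, gcd = 1, so CRT applies. M = m₁·m₂ = 99
Let M₁ = M/m₁ = 11, M₂ = M/m₂ = 9
Find y₁ ≡ M₁⁻¹ (mod m₁): 11⁻¹ ≡ 5 (mod 9)
Find y₂ ≡ M₂⁻¹ (mod m₂): 9⁻¹ ≡ 5 (mod 11)
x = a₁·M₁·y₁ + a₂·M₂·y₂ = 1·11·5 + 3·9·5 = 190
Reduce mod 99: x ≡ 91
Check: 91 mod 9 = 1 ✓, 91 mod 11 = 3 ✓

x ≡ 91 (mod 99)


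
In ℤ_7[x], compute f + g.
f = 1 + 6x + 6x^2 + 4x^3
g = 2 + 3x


Add coefficients mod 7:
x^0: 1 + 2 = 3 (mod 7)
x^1: 6 + 3 = 2 (mod 7)
x^2: 6 + 0 = 6 (mod 7)
x^3: 4 + 0 = 4 (mod 7)
Result: 3 + 2x + 6x^2 + 4x^3

f + g = 3 + 2x + 6x^2 + 4x^3


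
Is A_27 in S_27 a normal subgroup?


H = A_27 in S_27
A_27 has index 2 in S_27, and every subgroup of index 2 is normal

Yes, normal subgroup


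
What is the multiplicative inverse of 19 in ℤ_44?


Use the extended Euclidean algorithm to write 1 = 19·s + 44·t; then s mod 44 is the inverse.
Euclidean algorithm:
  19 = 0·44 + 19
  44 = 2·19 + 6
  19 = 3·6 + 1
  6 = 6·1 + 0
gcd(19,44) = 1
Back-substitution gives: 19·(7) + 44·(-3) = 1
So 19⁻¹ ≡ 7 ≡ 7 (mod 44)
Check: 19 × 7 = 133 ≡ 1 (mod 44) ✓

19⁻¹ ≡ 7 (mod 44)


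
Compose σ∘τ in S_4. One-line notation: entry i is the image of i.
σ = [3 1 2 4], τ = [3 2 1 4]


σ∘τ: apply τ first, then σ
1 →τ 3 →σ 2
2 →τ 2 →σ 1
3 →τ 1 →σ 3
4 →τ 4 →σ 4

σ∘τ = [2 1 3 4]


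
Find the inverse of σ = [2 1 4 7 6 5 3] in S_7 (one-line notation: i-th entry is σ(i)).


To find σ⁻¹, swap domain and range:
σ(1) = 2 → σ⁻¹(2) = 1
σ(2) = 1 → σ⁻¹(1) = 2
σ(3) = 4 → σ⁻¹(4) = 3
σ(4) = 7 → σ⁻¹(7) = 4
σ(5) = 6 → σ⁻¹(6) = 5
σ(6) = 5 → σ⁻¹(5) = 6
σ(7) = 3 → σ⁻¹(3) = 7

σ⁻¹ = [2 1 7 3 6 5 4]


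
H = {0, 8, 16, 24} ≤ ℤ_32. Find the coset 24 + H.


24 + H = {24 + h (mod 32) : h ∈ H}
24+0=24, 24+8=0, 24+16=8, 24+24=16
24 + H = {0, 8, 16, 24} = 0 + H

24 + H = {0, 8, 16, 24}


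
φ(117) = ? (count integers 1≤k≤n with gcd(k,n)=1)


Factor n: 117 = 3^2 × 13
φ(n) = n · ∏(1 - 1/p) over distinct primes p | n
φ(117) = 117 · (1 - 1/3) · (1 - 1/13) = 72

φ(117) = 72


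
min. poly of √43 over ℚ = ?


√43 satisfies x² - 43 = 0, irreducible over ℚ since 43 is squarefree

Minimal polynomial: x² - 43


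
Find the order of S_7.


|S_n| = n! (number of permutations of n symbols)
|S_7| = 7! = 5040

|S_7| = 5040


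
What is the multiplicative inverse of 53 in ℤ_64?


Use the extended Euclidean algorithm to write 1 = 53·s + 64·t; then s mod 64 is the inverse.
Euclidean algorithm:
  53 = 0·64 + 53
  64 = 1·53 + 11
  53 = 4·11 + 9
  11 = 1·9 + 2
  9 = 4·2 + 1
  2 = 2·1 + 0
gcd(53,64) = 1
Back-substitution gives: 53·(29) + 64·(-24) = 1
So 53⁻¹ ≡ 29 ≡ 29 (mod 64)
Check: 53 × 29 = 1537 ≡ 1 (mod 64) ✓

53⁻¹ ≡ 29 (mod 64)


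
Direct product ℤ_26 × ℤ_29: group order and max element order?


|ℤ_26 × ℤ_29| = 26 × 29 = 754
Max element order = lcm(26,29) = 754
Cyclic? Yes (gcd=1)

|ℤ_26×ℤ_29| = 754, max element order = 754


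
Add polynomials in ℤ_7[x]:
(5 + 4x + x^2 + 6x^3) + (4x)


Add coefficients mod 7:
x^0: 5 + 0 = 5 (mod 7)
x^1: 4 + 4 = 1 (mod 7)
x^2: 1 + 0 = 1 (mod 7)
x^3: 6 + 0 = 6 (mod 7)
Result: 5 + x + x^2 + 6x^3

f + g = 5 + x + x^2 + 6x^3


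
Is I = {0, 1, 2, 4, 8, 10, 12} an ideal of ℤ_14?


Check ideal conditions for I = {0, 1, 2, 4, 8, 10, 12} in ℤ_14:
(1) I is an additive subgroup? No
(2) For r ∈ ℤ_14 and a ∈ I: r·a ∈ I? No  [counterexample: r=2, a=10, r·a mod 14 = 6 ∉ I]

No, I is not an ideal of ℤ_14


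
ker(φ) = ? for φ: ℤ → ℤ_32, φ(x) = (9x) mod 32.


Kernel = preimage of identity
ker(φ) = {x ∈ ℤ : 9x ≡ 0 (mod 32)}. gcd(9,32) = 1, so 9x ≡ 0 (mod 32) ⟺ x ≡ 0 (mod 32/1 = 32). Hence ker(φ) = 32ℤ

ker(φ) = 32ℤ


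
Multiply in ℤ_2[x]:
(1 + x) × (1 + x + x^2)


Expand and collect like terms; reduce coefficients mod 2:
x^0: 1·1 = 1 ≡ 1 (mod 2)
x^1: 1·1 + 1·1 = 2 ≡ 0 (mod 2)
x^2: 1·1 + 1·1 = 2 ≡ 0 (mod 2)
x^3: 1·1 = 1 ≡ 1 (mod 2)
Result: 1 + x^3

f · g = 1 + x^3


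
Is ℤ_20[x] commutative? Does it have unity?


ℤ_20 has zero divisors (2·10 ≡ 0), and these lift to constant zero divisors in ℤ_20[x]; so not an integral domain
Commutative: Yes
Integral domain: No
Has unity: Yes

ℤ_20[x]: Commutative=Yes, Unity=Yes


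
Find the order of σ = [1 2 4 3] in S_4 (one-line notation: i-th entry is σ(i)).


Cycle decomposition: (3 4)
Cycle lengths: 2
Order = lcm(2) = 2

ord(σ) = 2


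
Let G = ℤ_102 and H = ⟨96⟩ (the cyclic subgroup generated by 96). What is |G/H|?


|⟨96⟩| = n / gcd(96, 102) = 102 / 6 = 17
H is normal (ℤ_102 is abelian).
|G/H| = |G| / |H| = 102 / 17 = 6

|G/H| = 6


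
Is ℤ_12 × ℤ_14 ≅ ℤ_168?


Comparing ℤ_12 × ℤ_14 and ℤ_168:
gcd(12,14) = 2 ≠ 1. Max element order in ℤ_12×ℤ_14 is lcm(12,14) = 84 < 168, so it has no element of order 168

No, ℤ_12 × ℤ_14 ≇ ℤ_168


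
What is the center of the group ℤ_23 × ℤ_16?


Z(G) = {g ∈ G | gx = xg for all x ∈ G}
Direct product of abelian groups is abelian, so Z(G) = G

Z(ℤ_23 × ℤ_16) = ℤ_23 × ℤ_16


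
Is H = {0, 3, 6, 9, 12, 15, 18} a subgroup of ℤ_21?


Subgroup test for H = {0, 3, 6, 9, 12, 15, 18} in (ℤ_21, +):
(1) 0 ∈ H? Yes
(2) Closure: for all a,b ∈ H, (a+b) mod 21 ∈ H? Yes
(3) Inverses: for all a ∈ H, -a mod 21 ∈ H? Yes

Yes, H is a subgroup of ℤ_21


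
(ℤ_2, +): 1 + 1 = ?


Operation: addition mod 2
1 + 1 = (a + b) mod 2 with a = 1, b = 1

1 + 1 = 0


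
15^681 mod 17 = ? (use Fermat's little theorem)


Fermat's little theorem: if p is prime and gcd(a,p)=1, then a^(p-1) ≡ 1 (mod p)
p = 17 is prime, gcd(15,17) = 1
Reduce exponent: 681 mod 16 = 9
So 15^681 ≡ 15^9 (mod 17)
15^9 mod 17 = 15

15^681 ≡ 15 (mod 17)


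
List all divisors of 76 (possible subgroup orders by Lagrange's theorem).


Lagrange's theorem: |H| divides |G|
|G| = 76
Divisors of 76: 1, 2, 4, 19, 38, 76

Possible subgroup orders: {1, 2, 4, 19, 38, 76}


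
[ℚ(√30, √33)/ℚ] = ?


[ℚ(√30,√33):ℚ] = [ℚ(√30,√33):ℚ(√30)]·[ℚ(√30):ℚ] = 2·2 = 4

[ℚ(√30, √33)/ℚ] = 4


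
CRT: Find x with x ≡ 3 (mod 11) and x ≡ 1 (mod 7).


m₁ = 11, m₂ = 7, gcd = 1, so CRT applies. M = m₁·m₂ = 77
Let M₁ = M/m₁ = 7, M₂ = M/m₂ = 11
Find y₁ ≡ M₁⁻¹ (mod m₁): 7⁻¹ ≡ 8 (mod 11)
Find y₂ ≡ M₂⁻¹ (mod m₂): 11⁻¹ ≡ 2 (mod 7)
x = a₁·M₁·y₁ + a₂·M₂·y₂ = 3·7·8 + 1·11·2 = 190
Reduce mod 77: x ≡ 36
Check: 36 mod 11 = 3 ✓, 36 mod 7 = 1 ✓

x ≡ 36 (mod 77)


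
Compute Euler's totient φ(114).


Factor n: 114 = 2 × 3 × 19
φ(n) = n · ∏(1 - 1/p) over distinct primes p | n
φ(114) = 114 · (1 - 1/2) · (1 - 1/3) · (1 - 1/19) = 36

φ(114) = 36


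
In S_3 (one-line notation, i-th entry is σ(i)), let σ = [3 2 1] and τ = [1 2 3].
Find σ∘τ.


σ∘τ: apply τ first, then σ
1 →τ 1 →σ 3
2 →τ 2 →σ 2
3 →τ 3 →σ 1

σ∘τ = [3 2 1]


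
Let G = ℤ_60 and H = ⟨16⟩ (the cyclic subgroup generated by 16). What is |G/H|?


|⟨16⟩| = n / gcd(16, 60) = 60 / 4 = 15
H is normal (ℤ_60 is abelian).
|G/H| = |G| / |H| = 60 / 15 = 4

|G/H| = 4


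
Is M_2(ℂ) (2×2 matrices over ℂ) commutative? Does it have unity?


Matrix multiplication is non-commutative for n ≥ 2; the identity matrix I is the unity; singular matrices give zero divisors, so not an integral domain
Commutative: No
Integral domain: No
Has unity: Yes

M_2(ℂ) (2×2 matrices over ℂ): Commutative=No, Unity=Yes


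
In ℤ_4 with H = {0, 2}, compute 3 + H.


3 + H = {3 + h (mod 4) : h ∈ H}
3+0=3, 3+2=1
3 + H = {1, 3} = 1 + H

3 + H = {1, 3}


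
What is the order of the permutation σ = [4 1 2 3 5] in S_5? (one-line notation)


Cycle decomposition: (1 4 3 2)
Cycle lengths: 4
Order = lcm(4) = 4

ord(σ) = 4


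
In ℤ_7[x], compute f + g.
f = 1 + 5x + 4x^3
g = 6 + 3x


Add coefficients mod 7:
x^0: 1 + 6 = 0 (mod 7)
x^1: 5 + 3 = 1 (mod 7)
x^2: 0 + 0 = 0 (mod 7)
x^3: 4 + 0 = 4 (mod 7)
Result: x + 4x^3

f + g = x + 4x^3


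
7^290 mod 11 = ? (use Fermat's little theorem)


Fermat's little theorem: if p is prime and gcd(a,p)=1, then a^(p-1) ≡ 1 (mod p)
p = 11 is prime, gcd(7,11) = 1
Reduce exponent: 290 mod 10 = 0
So 7^290 ≡ 7^0 (mod 11)
7^0 = 1

7^290 ≡ 1 (mod 11)


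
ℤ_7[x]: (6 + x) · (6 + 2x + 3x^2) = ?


Expand and collect like terms; reduce coefficients mod 7:
x^0: 6·6 = 36 ≡ 1 (mod 7)
x^1: 6·2 + 1·6 = 18 ≡ 4 (mod 7)
x^2: 6·3 + 1·2 = 20 ≡ 6 (mod 7)
x^3: 1·3 = 3 ≡ 3 (mod 7)
Result: 1 + 4x + 6x^2 + 3x^3

f · g = 1 + 4x + 6x^2 + 3x^3


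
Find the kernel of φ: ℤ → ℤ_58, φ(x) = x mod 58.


Kernel = preimage of identity
ker(φ) = {x ∈ ℤ : x ≡ 0 (mod 58)} = 58ℤ = {0, ±58, ±116, ...}

ker(φ) = 58ℤ


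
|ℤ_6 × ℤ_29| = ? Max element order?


|ℤ_6 × ℤ_29| = 6 × 29 = 174
Max element order = lcm(6,29) = 174
Cyclic? Yes (gcd=1)

|ℤ_6×ℤ_29| = 174, max element order = 174


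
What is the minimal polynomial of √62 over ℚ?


√62 satisfies x² - 62 = 0, irreducible over ℚ since 62 is squarefree

Minimal polynomial: x² - 62


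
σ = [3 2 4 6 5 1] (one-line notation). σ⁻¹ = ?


To find σ⁻¹, swap domain and range:
σ(1) = 3 → σ⁻¹(3) = 1
σ(2) = 2 → σ⁻¹(2) = 2
σ(3) = 4 → σ⁻¹(4) = 3
σ(4) = 6 → σ⁻¹(6) = 4
σ(5) = 5 → σ⁻¹(5) = 5
σ(6) = 1 → σ⁻¹(1) = 6

σ⁻¹ = [6 2 1 3 5 4]


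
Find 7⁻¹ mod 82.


Use the extended Euclidean algorithm to write 1 = 7·s + 82·t; then s mod 82 is the inverse.
Euclidean algorithm:
  7 = 0·82 + 7
  82 = 11·7 + 5
  7 = 1·5 + 2
  5 = 2·2 + 1
  2 = 2·1 + 0
gcd(7,82) = 1
Back-substitution gives: 7·(-35) + 82·(3) = 1
So 7⁻¹ ≡ -35 ≡ 47 (mod 82)
Check: 7 × 47 = 329 ≡ 1 (mod 82) ✓

7⁻¹ ≡ 47 (mod 82)


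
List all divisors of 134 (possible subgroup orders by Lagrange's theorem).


Lagrange's theorem: |H| divides |G|
|G| = 134
Divisors of 134: 1, 2, 67, 134

Possible subgroup orders: {1, 2, 67, 134}


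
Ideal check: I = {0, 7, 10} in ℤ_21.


Check ideal conditions for I = {0, 7, 10} in ℤ_21:
(1) I is an additive subgroup? No
(2) For r ∈ ℤ_21 and a ∈ I: r·a ∈ I? No  [counterexample: r=2, a=7, r·a mod 21 = 14 ∉ I]

No, I is not an ideal of ℤ_21


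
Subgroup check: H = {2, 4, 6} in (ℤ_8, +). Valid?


Subgroup test for H = {2, 4, 6} in (ℤ_8, +):
(1) 0 ∈ H? No
(2) Closure: for all a,b ∈ H, (a+b) mod 8 ∈ H? No  [counterexample: 2 + 6 = 0 ∉ H]
(3) Inverses: for all a ∈ H, -a mod 8 ∈ H? Yes

No, H is not a subgroup of ℤ_8


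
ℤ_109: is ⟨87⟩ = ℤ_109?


g generates ℤ_n iff gcd(g, n) = 1
gcd(87, 109) = 1
Since gcd = 1, 87 is a generator.

Yes, 87 generates ℤ_109


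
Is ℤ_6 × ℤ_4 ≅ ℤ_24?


Comparing ℤ_6 × ℤ_4 and ℤ_24:
gcd(6,4) = 2 ≠ 1. Max element order in ℤ_6×ℤ_4 is lcm(6,4) = 12 < 24, so it has no element of order 24

No, ℤ_6 × ℤ_4 ≇ ℤ_24


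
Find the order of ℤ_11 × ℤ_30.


|A × B| = |A| · |B|
|ℤ_11 × ℤ_30| = 11 × 30 = 330

|ℤ_11 × ℤ_30| = 330


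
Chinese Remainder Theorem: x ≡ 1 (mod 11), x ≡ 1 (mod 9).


m₁ = 11, m₂ = 9, gcd = 1, so CRT applies. M = m₁·m₂ = 99
Let M₁ = M/m₁ = 9, M₂ = M/m₂ = 11
Find y₁ ≡ M₁⁻¹ (mod m₁): 9⁻¹ ≡ 5 (mod 11)
Find y₂ ≡ M₂⁻¹ (mod m₂): 11⁻¹ ≡ 5 (mod 9)
x = a₁·M₁·y₁ + a₂·M₂·y₂ = 1·9·5 + 1·11·5 = 100
Reduce mod 99: x ≡ 1
Check: 1 mod 11 = 1 ✓, 1 mod 9 = 1 ✓

x ≡ 1 (mod 99)


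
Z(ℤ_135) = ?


Z(G) = {g ∈ G | gx = xg for all x ∈ G}
ℤ_135 is abelian, so Z(G) = G

Z(ℤ_135) = ℤ_135


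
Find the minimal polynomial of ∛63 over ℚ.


∛63 satisfies x³ - 63 = 0, irreducible over ℚ (no rational root; 63 is not a perfect cube)

Minimal polynomial: x³ - 63


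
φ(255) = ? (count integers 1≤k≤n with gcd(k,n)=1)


Factor n: 255 = 3 × 5 × 17
φ(n) = n · ∏(1 - 1/p) over distinct primes p | n
φ(255) = 255 · (1 - 1/3) · (1 - 1/5) · (1 - 1/17) = 128

φ(255) = 128


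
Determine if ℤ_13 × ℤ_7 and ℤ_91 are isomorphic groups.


Comparing ℤ_13 × ℤ_7 and ℤ_91:
gcd(13,7) = 1, so ℤ_13 × ℤ_7 ≅ ℤ_91 (CRT)

Yes, ℤ_13 × ℤ_7 ≅ ℤ_91


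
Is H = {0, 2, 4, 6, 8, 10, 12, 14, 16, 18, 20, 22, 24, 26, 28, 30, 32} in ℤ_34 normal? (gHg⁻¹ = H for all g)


H = {0, 2, 4, 6, 8, 10, 12, 14, 16, 18, 20, 22, 24, 26, 28, 30, 32} in ℤ_34
ℤ_34 is abelian; every subgroup of an abelian group is normal

Yes, normal subgroup


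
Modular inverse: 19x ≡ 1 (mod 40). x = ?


Use the extended Euclidean algorithm to write 1 = 19·s + 40·t; then s mod 40 is the inverse.
Euclidean algorithm:
  19 = 0·40 + 19
  40 = 2·19 + 2
  19 = 9·2 + 1
  2 = 2·1 + 0
gcd(19,40) = 1
Back-substitution gives: 19·(19) + 40·(-9) = 1
So 19⁻¹ ≡ 19 ≡ 19 (mod 40)
Check: 19 × 19 = 361 ≡ 1 (mod 40) ✓

19⁻¹ ≡ 19 (mod 40)


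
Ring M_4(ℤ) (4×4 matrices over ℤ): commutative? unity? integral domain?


Matrix multiplication is non-commutative for n ≥ 2; the identity matrix I is the unity; singular matrices give zero divisors, so not an integral domain
Commutative: No
Integral domain: No
Has unity: Yes

M_4(ℤ) (4×4 matrices over ℤ): Commutative=No, Unity=Yes


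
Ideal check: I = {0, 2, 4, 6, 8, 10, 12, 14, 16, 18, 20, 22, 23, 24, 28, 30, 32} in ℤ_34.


Check ideal conditions for I = {0, 2, 4, 6, 8, 10, 12, 14, 16, 18, 20, 22, 23, 24, 28, 30, 32} in ℤ_34:
(1) I is an additive subgroup? No
(2) For r ∈ ℤ_34 and a ∈ I: r·a ∈ I? No  [counterexample: r=2, a=30, r·a mod 34 = 26 ∉ I]

No, I is not an ideal of ℤ_34


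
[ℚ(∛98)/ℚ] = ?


∛98 has minimal polynomial x³ - 98 (irreducible over ℚ since 98 is not a perfect cube)

[ℚ(∛98)/ℚ] = 3


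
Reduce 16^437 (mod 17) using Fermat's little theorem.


Fermat's little theorem: if p is prime and gcd(a,p)=1, then a^(p-1) ≡ 1 (mod p)
p = 17 is prime, gcd(16,17) = 1
Reduce exponent: 437 mod 16 = 5
So 16^437 ≡ 16^5 (mod 17)
16^5 mod 17 = 16

16^437 ≡ 16 (mod 17)


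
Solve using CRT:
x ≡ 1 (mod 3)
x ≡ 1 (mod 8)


m₁ = 3, m₂ = 8, gcd = 1, so CRT applies. M = m₁·m₂ = 24
Let M₁ = M/m₁ = 8, M₂ = M/m₂ = 3
Find y₁ ≡ M₁⁻¹ (mod m₁): 8⁻¹ ≡ 2 (mod 3)
Find y₂ ≡ M₂⁻¹ (mod m₂): 3⁻¹ ≡ 3 (mod 8)
x = a₁·M₁·y₁ + a₂·M₂·y₂ = 1·8·2 + 1·3·3 = 25
Reduce mod 24: x ≡ 1
Check: 1 mod 3 = 1 ✓, 1 mod 8 = 1 ✓

x ≡ 1 (mod 24)


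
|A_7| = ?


|A_n| = n!/2 (even permutations)
|A_7| = 7!/2 = 5040/2 = 2520

|A_7| = 2520


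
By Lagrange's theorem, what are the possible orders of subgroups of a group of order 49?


Lagrange's theorem: |H| divides |G|
|G| = 49
Divisors of 49: 1, 7, 49

Possible subgroup orders: {1, 7, 49}
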